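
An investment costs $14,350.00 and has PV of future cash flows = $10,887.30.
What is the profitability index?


Formula: PI = PV(cash flows) / initial investment
Substituting: PI = $10,887.30 / $14,350.00
PI = 0.7587

0.7587


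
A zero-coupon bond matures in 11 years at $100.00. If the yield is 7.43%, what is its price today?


Formula: Price = FV / (1 + r)^n
Substituting: Price = $100.00 / (1 + 0.0743)^11
Discount factor: (1.0743)^11 = 2.199791
Price = $100.00 / 2.199791 = $45.46

$45.46


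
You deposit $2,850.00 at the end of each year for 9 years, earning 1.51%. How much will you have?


Formula: FV = PMT * ((1+r)^n - 1) / r
Growth factor: (1 + 0.0151)^9 = 1.144404
Numerator: 1.144404 - 1 = 0.144404
FV = $2,850.00 * 0.144404 / 0.0151 = $27,255.10

$27,255.10


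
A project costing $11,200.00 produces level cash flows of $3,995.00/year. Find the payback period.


Formula: Payback = investment / annual cash flow
Substituting: Payback = $11,200.00 / $3,995.00
Payback = 2.8035 years

2.8035 years


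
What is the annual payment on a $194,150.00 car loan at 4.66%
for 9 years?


Formula: PMT = PV * r / (1 - (1+r)^(-n))
Denominator: 1 - (1 + 0.0466)^(-9) = 0.336298
Numerator: $194,150.00 * 0.0466 = 9047.39
PMT = 9047.39 / 0.336298 = $26,902.93

$26,902.93


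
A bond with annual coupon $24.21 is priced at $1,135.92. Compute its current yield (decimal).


Formula: Current yield = annual coupon / price
Substituting: CY = $24.21 / $1,135.92
CY = 0.021313

0.021313


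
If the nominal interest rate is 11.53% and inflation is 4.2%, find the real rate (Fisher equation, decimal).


Formula: (1 + r_real) = (1 + r_nom) / (1 + inflation)
Substituting: (1 + r_real) = 1.1153 / 1.042
(1 + r_real) = 1.070345
r_real = 1.070345 - 1 = 0.070345

0.070345


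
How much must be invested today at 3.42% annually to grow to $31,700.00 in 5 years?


Formula: PV = FV / (1 + r)^n
Substituting: PV = $31,700.00 / (1 + 0.0342)^5
Discount factor: (1.0342)^5 = 1.183103
PV = $31,700.00 / 1.183103 = $26,793.94

$26,793.94


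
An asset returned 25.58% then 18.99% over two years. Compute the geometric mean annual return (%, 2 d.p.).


Formula: Geometric mean = ((1+r1)*(1+r2))^(1/2) - 1
Product: (1 + 0.2558) * (1 + 0.1899) = 1.2558 * 1.1899 = 1.494276
Square root: 1.494276^0.5 = 1.222406
Geometric mean = 1.222406 - 1 = 0.222406
As percentage: 22.24%

22.24%


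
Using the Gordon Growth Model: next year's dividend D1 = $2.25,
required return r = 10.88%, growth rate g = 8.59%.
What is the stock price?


Formula: P = D1 / (r - g)
Spread: r - g = 0.1088 - 0.0859 = 0.0229
Substituting: P = $2.25 / 0.0229
P = $98.25

$98.25


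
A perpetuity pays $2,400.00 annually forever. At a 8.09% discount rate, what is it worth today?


Formula: PV = C / r
Substituting: PV = $2,400.00 / 0.0809
PV = $29,666.25

$29,666.25


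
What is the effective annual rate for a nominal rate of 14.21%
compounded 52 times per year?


Formula: EAR = (1 + r/m)^m - 1
Period rate: r/m = 0.1421 / 52 = 0.002733
Compounding: (1 + 0.002733)^52 = 1.152469
EAR = 1.152469 - 1 = 0.152469

0.152469


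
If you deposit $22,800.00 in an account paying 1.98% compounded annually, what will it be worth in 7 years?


Formula: FV = P * (1 + r)^n
Substituting: FV = $22,800.00 * (1 + 0.0198)^7
Growth factor: (1.0198)^7 = 1.14711
FV = $22,800.00 * 1.14711 = $26,154.11

$26,154.11


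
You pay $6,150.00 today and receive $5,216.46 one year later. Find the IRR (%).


Formula: IRR = C1/C0 - 1
Substituting: IRR = $5,216.46 / $6,150.00 - 1
Ratio: 0.848205 - 1 = -0.151795
IRR = -15.1795%

-15.1795%


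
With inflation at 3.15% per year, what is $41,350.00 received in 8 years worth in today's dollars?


Formula: Real value = nominal / (1 + inflation)^years
Price level: (1 + 0.0315)^8 = 1.281604
Real value = $41,350.00 / 1.281604 = $32,264.26

$32,264.26


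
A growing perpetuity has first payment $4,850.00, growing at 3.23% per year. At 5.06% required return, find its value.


Formula: PV = C / (r - g)
Spread: r - g = 0.0506 - 0.0323 = 0.0183
Substituting: PV = $4,850.00 / 0.0183
PV = $265,027.32

$265,027.32


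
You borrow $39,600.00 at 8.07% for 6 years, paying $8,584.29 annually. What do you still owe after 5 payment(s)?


Formula: Balance = PV*(1+r)^k - PMT*((1+r)^k - 1)/r
Growth: (1 + 0.0807)^5 = 1.474096
Accumulated factor: ((1+r)^k - 1)/r = 5.874795
Balance = $39,600.00 * 1.474096 - $8,584.29 * 5.874795
Balance = $7,943.26

$7,943.26


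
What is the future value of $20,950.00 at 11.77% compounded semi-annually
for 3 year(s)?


Formula: FV = P * (1 + r/m)^(m*t)
Period rate: r/m = 0.1177 / 2 = 0.05885
Total periods: m*t = 2 * 3 = 6
Growth factor: (1 + 0.05885)^6 = 1.40931
FV = $20,950.00 * 1.40931 = $29,525.05

$29,525.05


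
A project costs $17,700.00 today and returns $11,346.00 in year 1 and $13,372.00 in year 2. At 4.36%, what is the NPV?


Formula: NPV = C0 + C1/(1+r) + C2/(1+r)^2
Discount C1: $11,346.00 / (1 + 0.0436) = $10,871.98
Discount C2: $13,372.00 / (1 + 0.0436)^2 = $12,278.02
NPV = -$17,700.00 + $10,871.98 + $12,278.02 = $5,450.00

$5,450.00


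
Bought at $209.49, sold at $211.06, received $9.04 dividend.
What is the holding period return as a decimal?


Formula: HPR = (P1 - P0 + D) / P0
Gain: $211.06 - $209.49 + $9.04 = $10.61
HPR = $10.61 / $209.49 = 0.0506

0.0506


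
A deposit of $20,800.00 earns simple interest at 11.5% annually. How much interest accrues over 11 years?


Formula: I = P * r * t
Substituting: I = $20,800.00 * 0.115 * 11
Step: I = $20,800.00 * 1.265
I = $26,312.00

$26,312.00


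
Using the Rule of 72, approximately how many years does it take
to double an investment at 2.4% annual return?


Formula: Years ≈ 72 / r
Substituting: Years ≈ 72 / 2.4
Years ≈ 30.0

30.0 years


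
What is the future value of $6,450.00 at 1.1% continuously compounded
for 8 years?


Formula: FV = P * e^(r*t)
Exponent: r*t = 0.011 * 8 = 0.088
e^(0.088) = 1.091988
FV = $6,450.00 * 1.091988 = $7,043.32

$7,043.32


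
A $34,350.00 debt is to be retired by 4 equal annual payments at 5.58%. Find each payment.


Formula: PMT = PV * r / (1 - (1+r)^(-n))
Denominator: 1 - (1 + 0.0558)^(-4) = 0.195227
Numerator: $34,350.00 * 0.0558 = 1916.73
PMT = 1916.73 / 0.195227 = $9,817.95

$9,817.95


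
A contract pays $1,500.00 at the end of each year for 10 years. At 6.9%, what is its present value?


Formula: PV = PMT * (1 - (1+r)^(-n)) / r
Discount factor: (1 + 0.069)^(-10) = 0.513125
Bracket: 1 - 0.513125 = 0.486875
PV = $1,500.00 * 0.486875 / 0.069 = $10,584.24

$10,584.24


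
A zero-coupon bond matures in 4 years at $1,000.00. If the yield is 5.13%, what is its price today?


Formula: Price = FV / (1 + r)^n
Substituting: Price = $1,000.00 / (1 + 0.0513)^4
Discount factor: (1.0513)^4 = 1.221537
Price = $1,000.00 / 1.221537 = $818.64

$818.64


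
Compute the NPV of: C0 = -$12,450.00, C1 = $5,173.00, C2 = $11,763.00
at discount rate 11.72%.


Formula: NPV = C0 + C1/(1+r) + C2/(1+r)^2
Discount C1: $5,173.00 / (1 + 0.1172) = $4,630.33
Discount C2: $11,763.00 / (1 + 0.1172)^2 = $9,424.45
NPV = -$12,450.00 + $4,630.33 + $9,424.45 = $1,604.78

$1,604.78


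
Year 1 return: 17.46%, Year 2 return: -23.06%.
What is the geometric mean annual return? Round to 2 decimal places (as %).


Formula: Geometric mean = ((1+r1)*(1+r2))^(1/2) - 1
Product: (1 + 0.1746) * (1 + -0.2306) = 1.1746 * 0.7694 = 0.903737
Square root: 0.903737^0.5 = 0.950651
Geometric mean = 0.950651 - 1 = -0.049349
As percentage: -4.93%

-4.93%


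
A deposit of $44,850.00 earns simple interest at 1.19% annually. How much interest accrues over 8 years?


Formula: I = P * r * t
Substituting: I = $44,850.00 * 0.0119 * 8
Step: I = $44,850.00 * 0.0952
I = $4,269.72

$4,269.72


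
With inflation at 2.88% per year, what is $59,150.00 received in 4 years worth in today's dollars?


Formula: Real value = nominal / (1 + inflation)^years
Price level: (1 + 0.0288)^4 = 1.120273
Real value = $59,150.00 / 1.120273 = $52,799.64

$52,799.64


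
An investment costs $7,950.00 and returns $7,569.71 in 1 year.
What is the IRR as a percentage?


Formula: IRR = C1/C0 - 1
Substituting: IRR = $7,569.71 / $7,950.00 - 1
Ratio: 0.952165 - 1 = -0.047835
IRR = -4.7835%

-4.7835%


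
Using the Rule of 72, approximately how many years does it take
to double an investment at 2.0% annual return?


Formula: Years ≈ 72 / r
Substituting: Years ≈ 72 / 2.0
Years ≈ 36.0

36.0 years


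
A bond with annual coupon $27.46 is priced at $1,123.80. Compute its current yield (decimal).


Formula: Current yield = annual coupon / price
Substituting: CY = $27.46 / $1,123.80
CY = 0.024435

0.024435


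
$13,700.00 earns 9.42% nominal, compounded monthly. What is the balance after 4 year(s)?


Formula: FV = P * (1 + r/m)^(m*t)
Period rate: r/m = 0.0942 / 12 = 0.00785
Total periods: m*t = 12 * 4 = 48
Growth factor: (1 + 0.00785)^48 = 1.45547
FV = $13,700.00 * 1.45547 = $19,939.94

$19,939.94


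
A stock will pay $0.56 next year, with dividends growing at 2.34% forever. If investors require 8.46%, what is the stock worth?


Formula: P = D1 / (r - g)
Spread: r - g = 0.0846 - 0.0234 = 0.0612
Substituting: P = $0.56 / 0.0612
P = $9.15

$9.15


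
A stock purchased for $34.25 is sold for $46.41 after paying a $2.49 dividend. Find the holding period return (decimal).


Formula: HPR = (P1 - P0 + D) / P0
Gain: $46.41 - $34.25 + $2.49 = $14.65
HPR = $14.65 / $34.25 = 0.4277

0.4277


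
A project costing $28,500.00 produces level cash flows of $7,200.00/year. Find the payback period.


Formula: Payback = investment / annual cash flow
Substituting: Payback = $28,500.00 / $7,200.00
Payback = 3.9583 years

3.9583 years


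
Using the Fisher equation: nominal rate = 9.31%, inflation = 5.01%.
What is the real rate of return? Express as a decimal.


Formula: (1 + r_real) = (1 + r_nom) / (1 + inflation)
Substituting: (1 + r_real) = 1.0931 / 1.0501
(1 + r_real) = 1.040948
r_real = 1.040948 - 1 = 0.040948

0.040948


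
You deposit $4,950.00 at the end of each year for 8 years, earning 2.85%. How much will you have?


Formula: FV = PMT * ((1+r)^n - 1) / r
Growth factor: (1 + 0.0285)^8 = 1.252087
Numerator: 1.252087 - 1 = 0.252087
FV = $4,950.00 * 0.252087 / 0.0285 = $43,783.46

$43,783.46


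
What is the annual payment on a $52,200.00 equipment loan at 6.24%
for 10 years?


Formula: PMT = PV * r / (1 - (1+r)^(-n))
Denominator: 1 - (1 + 0.0624)^(-10) = 0.454092
Numerator: $52,200.00 * 0.0624 = 3257.28
PMT = 3257.28 / 0.454092 = $7,173.17

$7,173.17


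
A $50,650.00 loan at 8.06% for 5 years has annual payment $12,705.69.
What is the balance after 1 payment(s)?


Formula: Balance = PV*(1+r)^k - PMT*((1+r)^k - 1)/r
Growth: (1 + 0.0806)^1 = 1.0806
Accumulated factor: ((1+r)^k - 1)/r = 1.0
Balance = $50,650.00 * 1.0806 - $12,705.69 * 1.0
Balance = $42,026.70

$42,026.70


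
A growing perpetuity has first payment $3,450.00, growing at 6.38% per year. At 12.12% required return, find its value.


Formula: PV = C / (r - g)
Spread: r - g = 0.1212 - 0.0638 = 0.0574
Substituting: PV = $3,450.00 / 0.0574
PV = $60,104.53

$60,104.53


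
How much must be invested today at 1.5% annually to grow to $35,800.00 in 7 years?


Formula: PV = FV / (1 + r)^n
Substituting: PV = $35,800.00 / (1 + 0.015)^7
Discount factor: (1.015)^7 = 1.109845
PV = $35,800.00 / 1.109845 = $32,256.76

$32,256.76


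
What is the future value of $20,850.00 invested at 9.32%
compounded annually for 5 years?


Formula: FV = P * (1 + r)^n
Substituting: FV = $20,850.00 * (1 + 0.0932)^5
Growth factor: (1.0932)^5 = 1.561342
FV = $20,850.00 * 1.561342 = $32,553.99

$32,553.99


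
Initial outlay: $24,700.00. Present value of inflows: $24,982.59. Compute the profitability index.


Formula: PI = PV(cash flows) / initial investment
Substituting: PI = $24,982.59 / $24,700.00
PI = 1.0114

1.0114


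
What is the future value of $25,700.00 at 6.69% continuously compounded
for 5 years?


Formula: FV = P * e^(r*t)
Exponent: r*t = 0.0669 * 5 = 0.3345
e^(0.3345) = 1.397242
FV = $25,700.00 * 1.397242 = $35,909.11

$35,909.11


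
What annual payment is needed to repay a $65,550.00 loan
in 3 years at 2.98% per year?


Formula: PMT = PV * r / (1 - (1+r)^(-n))
Denominator: 1 - (1 + 0.0298)^(-3) = 0.084325
Numerator: $65,550.00 * 0.0298 = 1953.39
PMT = 1953.39 / 0.084325 = $23,165.00

$23,165.00


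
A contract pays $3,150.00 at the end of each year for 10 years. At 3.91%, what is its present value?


Formula: PV = PMT * (1 - (1+r)^(-n)) / r
Discount factor: (1 + 0.0391)^(-10) = 0.681438
Bracket: 1 - 0.681438 = 0.318562
PV = $3,150.00 * 0.318562 / 0.0391 = $25,664.18

$25,664.18


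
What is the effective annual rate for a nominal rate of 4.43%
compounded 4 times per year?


Formula: EAR = (1 + r/m)^m - 1
Period rate: r/m = 0.0443 / 4 = 0.011075
Compounding: (1 + 0.011075)^4 = 1.045041
EAR = 1.045041 - 1 = 0.045041

0.045041


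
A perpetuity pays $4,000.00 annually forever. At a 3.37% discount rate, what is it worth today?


Formula: PV = C / r
Substituting: PV = $4,000.00 / 0.0337
PV = $118,694.36

$118,694.36


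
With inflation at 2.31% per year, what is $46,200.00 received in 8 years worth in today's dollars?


Formula: Real value = nominal / (1 + inflation)^years
Price level: (1 + 0.0231)^8 = 1.200452
Real value = $46,200.00 / 1.200452 = $38,485.51

$38,485.51


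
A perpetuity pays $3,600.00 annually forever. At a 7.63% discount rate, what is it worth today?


Formula: PV = C / r
Substituting: PV = $3,600.00 / 0.0763
PV = $47,182.18

$47,182.18


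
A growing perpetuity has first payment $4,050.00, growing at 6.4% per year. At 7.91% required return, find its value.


Formula: PV = C / (r - g)
Spread: r - g = 0.0791 - 0.064 = 0.0151
Substituting: PV = $4,050.00 / 0.0151
PV = $268,211.92

$268,211.92


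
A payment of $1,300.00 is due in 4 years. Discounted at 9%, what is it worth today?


Formula: PV = FV / (1 + r)^n
Substituting: PV = $1,300.00 / (1 + 0.09)^4
Discount factor: (1.09)^4 = 1.411582
PV = $1,300.00 / 1.411582 = $920.95

$920.95


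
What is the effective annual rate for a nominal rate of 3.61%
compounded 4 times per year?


Formula: EAR = (1 + r/m)^m - 1
Period rate: r/m = 0.0361 / 4 = 0.009025
Compounding: (1 + 0.009025)^4 = 1.036592
EAR = 1.036592 - 1 = 0.036592

0.036592


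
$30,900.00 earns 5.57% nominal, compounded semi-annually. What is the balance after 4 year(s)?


Formula: FV = P * (1 + r/m)^(m*t)
Period rate: r/m = 0.0557 / 2 = 0.02785
Total periods: m*t = 2 * 4 = 8
Growth factor: (1 + 0.02785)^8 = 1.24577
FV = $30,900.00 * 1.24577 = $38,494.30

$38,494.30


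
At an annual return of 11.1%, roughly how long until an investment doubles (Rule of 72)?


Formula: Years ≈ 72 / r
Substituting: Years ≈ 72 / 11.1
Years ≈ 6.5

6.5 years


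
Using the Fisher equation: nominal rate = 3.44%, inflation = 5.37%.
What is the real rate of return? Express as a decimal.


Formula: (1 + r_real) = (1 + r_nom) / (1 + inflation)
Substituting: (1 + r_real) = 1.0344 / 1.0537
(1 + r_real) = 0.981684
r_real = 0.981684 - 1 = -0.018316

-0.018316


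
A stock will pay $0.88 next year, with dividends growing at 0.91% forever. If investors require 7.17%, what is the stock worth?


Formula: P = D1 / (r - g)
Spread: r - g = 0.0717 - 0.0091 = 0.0626
Substituting: P = $0.88 / 0.0626
P = $14.06

$14.06


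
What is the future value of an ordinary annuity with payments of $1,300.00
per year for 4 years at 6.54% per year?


Formula: FV = PMT * ((1+r)^n - 1) / r
Growth factor: (1 + 0.0654)^4 = 1.2884
Numerator: 1.2884 - 1 = 0.2884
FV = $1,300.00 * 0.2884 / 0.0654 = $5,732.72

$5,732.72


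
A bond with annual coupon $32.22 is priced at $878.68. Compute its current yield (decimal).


Formula: Current yield = annual coupon / price
Substituting: CY = $32.22 / $878.68
CY = 0.036669

0.036669


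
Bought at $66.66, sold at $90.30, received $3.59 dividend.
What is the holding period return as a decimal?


Formula: HPR = (P1 - P0 + D) / P0
Gain: $90.30 - $66.66 + $3.59 = $27.23
HPR = $27.23 / $66.66 = 0.4085

0.4085


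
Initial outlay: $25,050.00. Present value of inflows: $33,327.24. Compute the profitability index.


Formula: PI = PV(cash flows) / initial investment
Substituting: PI = $33,327.24 / $25,050.00
PI = 1.3304

1.3304


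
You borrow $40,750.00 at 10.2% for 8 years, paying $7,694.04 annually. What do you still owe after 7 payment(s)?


Formula: Balance = PV*(1+r)^k - PMT*((1+r)^k - 1)/r
Growth: (1 + 0.102)^7 = 1.973655
Accumulated factor: ((1+r)^k - 1)/r = 9.545634
Balance = $40,750.00 * 1.973655 - $7,694.04 * 9.545634
Balance = $6,981.94

$6,981.94


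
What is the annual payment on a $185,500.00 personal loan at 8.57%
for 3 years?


Formula: PMT = PV * r / (1 - (1+r)^(-n))
Denominator: 1 - (1 + 0.0857)^(-3) = 0.218605
Numerator: $185,500.00 * 0.0857 = 15897.35
PMT = 15897.35 / 0.218605 = $72,721.72

$72,721.72


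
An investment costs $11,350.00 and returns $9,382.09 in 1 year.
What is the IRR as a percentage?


Formula: IRR = C1/C0 - 1
Substituting: IRR = $9,382.09 / $11,350.00 - 1
Ratio: 0.826616 - 1 = -0.173384
IRR = -17.3384%

-17.3384%


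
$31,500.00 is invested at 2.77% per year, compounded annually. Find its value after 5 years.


Formula: FV = P * (1 + r)^n
Substituting: FV = $31,500.00 * (1 + 0.0277)^5
Growth factor: (1.0277)^5 = 1.146388
FV = $31,500.00 * 1.146388 = $36,111.23

$36,111.23


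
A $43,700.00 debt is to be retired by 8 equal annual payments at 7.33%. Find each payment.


Formula: PMT = PV * r / (1 - (1+r)^(-n))
Denominator: 1 - (1 + 0.0733)^(-8) = 0.432153
Numerator: $43,700.00 * 0.0733 = 3203.21
PMT = 3203.21 / 0.432153 = $7,412.20

$7,412.20


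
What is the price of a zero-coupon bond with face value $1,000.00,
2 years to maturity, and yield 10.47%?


Formula: Price = FV / (1 + r)^n
Substituting: Price = $1,000.00 / (1 + 0.1047)^2
Discount factor: (1.1047)^2 = 1.220362
Price = $1,000.00 / 1.220362 = $819.43

$819.43


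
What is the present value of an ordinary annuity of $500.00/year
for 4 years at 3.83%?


Formula: PV = PMT * (1 - (1+r)^(-n)) / r
Discount factor: (1 + 0.0383)^(-4) = 0.860416
Bracket: 1 - 0.860416 = 0.139584
PV = $500.00 * 0.139584 / 0.0383 = $1,822.24

$1,822.24


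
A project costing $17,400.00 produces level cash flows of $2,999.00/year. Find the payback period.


Formula: Payback = investment / annual cash flow
Substituting: Payback = $17,400.00 / $2,999.00
Payback = 5.8019 years

5.8019 years


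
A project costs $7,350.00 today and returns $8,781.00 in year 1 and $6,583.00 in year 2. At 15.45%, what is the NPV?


Formula: NPV = C0 + C1/(1+r) + C2/(1+r)^2
Discount C1: $8,781.00 / (1 + 0.1545) = $7,605.89
Discount C2: $6,583.00 / (1 + 0.1545)^2 = $4,938.97
NPV = -$7,350.00 + $7,605.89 + $4,938.97 = $5,194.86

$5,194.86


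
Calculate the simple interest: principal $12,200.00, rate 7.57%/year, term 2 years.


Formula: I = P * r * t
Substituting: I = $12,200.00 * 0.0757 * 2
Step: I = $12,200.00 * 0.1514
I = $1,847.08

$1,847.08


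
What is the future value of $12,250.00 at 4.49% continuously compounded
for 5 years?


Formula: FV = P * e^(r*t)
Exponent: r*t = 0.0449 * 5 = 0.2245
e^(0.2245) = 1.251697
FV = $12,250.00 * 1.251697 = $15,333.28

$15,333.28


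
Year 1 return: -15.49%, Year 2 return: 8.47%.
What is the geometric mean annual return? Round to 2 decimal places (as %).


Formula: Geometric mean = ((1+r1)*(1+r2))^(1/2) - 1
Product: (1 + -0.1549) * (1 + 0.0847) = 0.8451 * 1.0847 = 0.91668
Square root: 0.91668^0.5 = 0.957434
Geometric mean = 0.957434 - 1 = -0.042566
As percentage: -4.26%

-4.26%


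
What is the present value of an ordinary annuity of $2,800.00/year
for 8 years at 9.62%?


Formula: PV = PMT * (1 - (1+r)^(-n)) / r
Discount factor: (1 + 0.0962)^(-8) = 0.479603
Bracket: 1 - 0.479603 = 0.520397
PV = $2,800.00 * 0.520397 / 0.0962 = $15,146.70

$15,146.70


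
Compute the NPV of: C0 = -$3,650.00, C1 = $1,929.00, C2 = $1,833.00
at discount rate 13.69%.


Formula: NPV = C0 + C1/(1+r) + C2/(1+r)^2
Discount C1: $1,929.00 / (1 + 0.1369) = $1,696.72
Discount C2: $1,833.00 / (1 + 0.1369)^2 = $1,418.14
NPV = -$3,650.00 + $1,696.72 + $1,418.14 = -$535.14

-$535.14


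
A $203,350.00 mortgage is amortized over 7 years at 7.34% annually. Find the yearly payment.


Formula: PMT = PV * r / (1 - (1+r)^(-n))
Denominator: 1 - (1 + 0.0734)^(-7) = 0.390928
Numerator: $203,350.00 * 0.0734 = 14925.89
PMT = 14925.89 / 0.390928 = $38,180.69

$38,180.69


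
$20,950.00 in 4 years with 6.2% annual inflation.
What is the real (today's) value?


Formula: Real value = nominal / (1 + inflation)^years
Price level: (1 + 0.062)^4 = 1.272032
Real value = $20,950.00 / 1.272032 = $16,469.71

$16,469.71


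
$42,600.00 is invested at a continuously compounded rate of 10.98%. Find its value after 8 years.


Formula: FV = P * e^(r*t)
Exponent: r*t = 0.1098 * 8 = 0.8784
e^(0.8784) = 2.407045
FV = $42,600.00 * 2.407045 = $102,540.13

$102,540.13


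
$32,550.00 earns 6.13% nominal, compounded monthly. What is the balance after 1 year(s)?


Formula: FV = P * (1 + r/m)^(m*t)
Period rate: r/m = 0.0613 / 12 = 0.005108
Total periods: m*t = 12 * 1 = 12
Growth factor: (1 + 0.005108)^12 = 1.063052
FV = $32,550.00 * 1.063052 = $34,602.34

$34,602.34


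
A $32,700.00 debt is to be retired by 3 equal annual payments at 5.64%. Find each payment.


Formula: PMT = PV * r / (1 - (1+r)^(-n))
Denominator: 1 - (1 + 0.0564)^(-3) = 0.151768
Numerator: $32,700.00 * 0.0564 = 1844.28
PMT = 1844.28 / 0.151768 = $12,152.00

$12,152.00


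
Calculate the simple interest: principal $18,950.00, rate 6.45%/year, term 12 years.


Formula: I = P * r * t
Substituting: I = $18,950.00 * 0.0645 * 12
Step: I = $18,950.00 * 0.774
I = $14,667.30

$14,667.30


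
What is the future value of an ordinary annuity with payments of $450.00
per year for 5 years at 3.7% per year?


Formula: FV = PMT * ((1+r)^n - 1) / r
Growth factor: (1 + 0.037)^5 = 1.199206
Numerator: 1.199206 - 1 = 0.199206
FV = $450.00 * 0.199206 / 0.037 = $2,422.78

$2,422.78


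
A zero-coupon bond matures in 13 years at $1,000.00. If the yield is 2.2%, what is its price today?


Formula: Price = FV / (1 + r)^n
Substituting: Price = $1,000.00 / (1 + 0.022)^13
Discount factor: (1.022)^13 = 1.326972
Price = $1,000.00 / 1.326972 = $753.60

$753.60


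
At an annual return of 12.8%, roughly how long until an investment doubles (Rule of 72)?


Formula: Years ≈ 72 / r
Substituting: Years ≈ 72 / 12.8
Years ≈ 5.6

5.6 years


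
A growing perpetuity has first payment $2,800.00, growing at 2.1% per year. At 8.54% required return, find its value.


Formula: PV = C / (r - g)
Spread: r - g = 0.0854 - 0.021 = 0.0644
Substituting: PV = $2,800.00 / 0.0644
PV = $43,478.26

$43,478.26


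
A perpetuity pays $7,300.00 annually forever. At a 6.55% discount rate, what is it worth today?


Formula: PV = C / r
Substituting: PV = $7,300.00 / 0.0655
PV = $111,450.38

$111,450.38


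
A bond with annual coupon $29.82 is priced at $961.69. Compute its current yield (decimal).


Formula: Current yield = annual coupon / price
Substituting: CY = $29.82 / $961.69
CY = 0.031008

0.031008


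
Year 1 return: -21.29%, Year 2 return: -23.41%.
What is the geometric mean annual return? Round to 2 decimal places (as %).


Formula: Geometric mean = ((1+r1)*(1+r2))^(1/2) - 1
Product: (1 + -0.2129) * (1 + -0.2341) = 0.7871 * 0.7659 = 0.60284
Square root: 0.60284^0.5 = 0.776428
Geometric mean = 0.776428 - 1 = -0.223572
As percentage: -22.36%

-22.36%


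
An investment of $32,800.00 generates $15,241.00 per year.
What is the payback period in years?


Formula: Payback = investment / annual cash flow
Substituting: Payback = $32,800.00 / $15,241.00
Payback = 2.1521 years

2.1521 years


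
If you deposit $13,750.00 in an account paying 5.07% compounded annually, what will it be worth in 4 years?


Formula: FV = P * (1 + r)^n
Substituting: FV = $13,750.00 * (1 + 0.0507)^4
Growth factor: (1.0507)^4 = 1.218751
FV = $13,750.00 * 1.218751 = $16,757.82

$16,757.82


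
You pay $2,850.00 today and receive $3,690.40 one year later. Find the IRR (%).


Formula: IRR = C1/C0 - 1
Substituting: IRR = $3,690.40 / $2,850.00 - 1
Ratio: 1.294877 - 1 = 0.294877
IRR = 29.4877%

29.4877%


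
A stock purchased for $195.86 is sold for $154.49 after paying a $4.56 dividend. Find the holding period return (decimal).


Formula: HPR = (P1 - P0 + D) / P0
Gain: $154.49 - $195.86 + $4.56 = -$36.81
HPR = -$36.81 / $195.86 = -0.1879

-0.1879


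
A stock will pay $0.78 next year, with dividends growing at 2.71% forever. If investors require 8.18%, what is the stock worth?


Formula: P = D1 / (r - g)
Spread: r - g = 0.0818 - 0.0271 = 0.0547
Substituting: P = $0.78 / 0.0547
P = $14.26

$14.26


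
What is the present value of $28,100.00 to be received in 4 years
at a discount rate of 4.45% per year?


Formula: PV = FV / (1 + r)^n
Substituting: PV = $28,100.00 / (1 + 0.0445)^4
Discount factor: (1.0445)^4 = 1.190238
PV = $28,100.00 / 1.190238 = $23,608.73

$23,608.73


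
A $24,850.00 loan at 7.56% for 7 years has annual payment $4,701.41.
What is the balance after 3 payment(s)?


Formula: Balance = PV*(1+r)^k - PMT*((1+r)^k - 1)/r
Growth: (1 + 0.0756)^3 = 1.244378
Accumulated factor: ((1+r)^k - 1)/r = 3.232515
Balance = $24,850.00 * 1.244378 - $4,701.41 * 3.232515
Balance = $15,725.42

$15,725.42


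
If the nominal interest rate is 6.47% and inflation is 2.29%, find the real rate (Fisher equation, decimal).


Formula: (1 + r_real) = (1 + r_nom) / (1 + inflation)
Substituting: (1 + r_real) = 1.0647 / 1.0229
(1 + r_real) = 1.040864
r_real = 1.040864 - 1 = 0.040864

0.040864


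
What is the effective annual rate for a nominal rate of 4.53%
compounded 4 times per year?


Formula: EAR = (1 + r/m)^m - 1
Period rate: r/m = 0.0453 / 4 = 0.011325
Compounding: (1 + 0.011325)^4 = 1.046075
EAR = 1.046075 - 1 = 0.046075

0.046075


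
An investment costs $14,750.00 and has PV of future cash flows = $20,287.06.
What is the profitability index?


Formula: PI = PV(cash flows) / initial investment
Substituting: PI = $20,287.06 / $14,750.00
PI = 1.3754

1.3754


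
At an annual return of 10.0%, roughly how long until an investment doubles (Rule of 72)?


Formula: Years ≈ 72 / r
Substituting: Years ≈ 72 / 10.0
Years ≈ 7.2

7.2 years


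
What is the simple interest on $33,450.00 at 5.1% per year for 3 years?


Formula: I = P * r * t
Substituting: I = $33,450.00 * 0.051 * 3
Step: I = $33,450.00 * 0.153
I = $5,117.85

$5,117.85


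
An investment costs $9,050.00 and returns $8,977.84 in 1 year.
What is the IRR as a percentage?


Formula: IRR = C1/C0 - 1
Substituting: IRR = $8,977.84 / $9,050.00 - 1
Ratio: 0.992027 - 1 = -0.007973
IRR = -0.7973%

-0.7973%


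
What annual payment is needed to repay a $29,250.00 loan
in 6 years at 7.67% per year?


Formula: PMT = PV * r / (1 - (1+r)^(-n))
Denominator: 1 - (1 + 0.0767)^(-6) = 0.358153
Numerator: $29,250.00 * 0.0767 = 2243.475
PMT = 2243.475 / 0.358153 = $6,264.02

$6,264.02


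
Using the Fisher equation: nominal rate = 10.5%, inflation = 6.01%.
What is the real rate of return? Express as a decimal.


Formula: (1 + r_real) = (1 + r_nom) / (1 + inflation)
Substituting: (1 + r_real) = 1.105 / 1.0601
(1 + r_real) = 1.042354
r_real = 1.042354 - 1 = 0.042354

0.042354


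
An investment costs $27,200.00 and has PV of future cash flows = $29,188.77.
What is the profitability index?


Formula: PI = PV(cash flows) / initial investment
Substituting: PI = $29,188.77 / $27,200.00
PI = 1.0731

1.0731


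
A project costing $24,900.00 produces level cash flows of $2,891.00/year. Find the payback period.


Formula: Payback = investment / annual cash flow
Substituting: Payback = $24,900.00 / $2,891.00
Payback = 8.6129 years

8.6129 years


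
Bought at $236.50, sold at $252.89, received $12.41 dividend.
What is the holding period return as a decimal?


Formula: HPR = (P1 - P0 + D) / P0
Gain: $252.89 - $236.50 + $12.41 = $28.80
HPR = $28.80 / $236.50 = 0.1218

0.1218


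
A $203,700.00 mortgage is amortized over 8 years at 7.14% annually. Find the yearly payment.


Formula: PMT = PV * r / (1 - (1+r)^(-n))
Denominator: 1 - (1 + 0.0714)^(-8) = 0.424047
Numerator: $203,700.00 * 0.0714 = 14544.18
PMT = 14544.18 / 0.424047 = $34,298.49

$34,298.49


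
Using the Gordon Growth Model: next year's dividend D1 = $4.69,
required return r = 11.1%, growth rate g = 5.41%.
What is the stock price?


Formula: P = D1 / (r - g)
Spread: r - g = 0.111 - 0.0541 = 0.0569
Substituting: P = $4.69 / 0.0569
P = $82.43

$82.43


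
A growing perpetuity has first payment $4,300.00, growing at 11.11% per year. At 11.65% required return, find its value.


Formula: PV = C / (r - g)
Spread: r - g = 0.1165 - 0.1111 = 0.0054
Substituting: PV = $4,300.00 / 0.0054
PV = $796,296.30

$796,296.30


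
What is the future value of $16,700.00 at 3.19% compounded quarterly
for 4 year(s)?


Formula: FV = P * (1 + r/m)^(m*t)
Period rate: r/m = 0.0319 / 4 = 0.007975
Total periods: m*t = 4 * 4 = 16
Growth factor: (1 + 0.007975)^16 = 1.135524
FV = $16,700.00 * 1.135524 = $18,963.24

$18,963.24


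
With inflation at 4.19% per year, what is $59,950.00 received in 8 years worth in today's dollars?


Formula: Real value = nominal / (1 + inflation)^years
Price level: (1 + 0.0419)^8 = 1.3887
Real value = $59,950.00 / 1.3887 = $43,169.88

$43,169.88


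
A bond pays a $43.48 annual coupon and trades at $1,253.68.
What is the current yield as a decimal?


Formula: Current yield = annual coupon / price
Substituting: CY = $43.48 / $1,253.68
CY = 0.034682

0.034682


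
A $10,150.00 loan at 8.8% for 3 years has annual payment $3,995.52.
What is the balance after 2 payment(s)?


Formula: Balance = PV*(1+r)^k - PMT*((1+r)^k - 1)/r
Growth: (1 + 0.088)^2 = 1.183744
Accumulated factor: ((1+r)^k - 1)/r = 2.088
Balance = $10,150.00 * 1.183744 - $3,995.52 * 2.088
Balance = $3,672.36

$3,672.36


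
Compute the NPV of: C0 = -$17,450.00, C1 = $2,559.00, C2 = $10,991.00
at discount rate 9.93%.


Formula: NPV = C0 + C1/(1+r) + C2/(1+r)^2
Discount C1: $2,559.00 / (1 + 0.0993) = $2,327.84
Discount C2: $10,991.00 / (1 + 0.0993)^2 = $9,095.04
NPV = -$17,450.00 + $2,327.84 + $9,095.04 = -$6,027.11

-$6,027.11


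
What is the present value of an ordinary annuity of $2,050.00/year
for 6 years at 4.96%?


Formula: PV = PMT * (1 - (1+r)^(-n)) / r
Discount factor: (1 + 0.0496)^(-6) = 0.747923
Bracket: 1 - 0.747923 = 0.252077
PV = $2,050.00 * 0.252077 / 0.0496 = $10,418.49

$10,418.49


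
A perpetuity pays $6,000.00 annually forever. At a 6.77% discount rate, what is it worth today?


Formula: PV = C / r
Substituting: PV = $6,000.00 / 0.0677
PV = $88,626.29

$88,626.29


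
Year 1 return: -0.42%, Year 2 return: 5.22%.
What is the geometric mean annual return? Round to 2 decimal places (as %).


Formula: Geometric mean = ((1+r1)*(1+r2))^(1/2) - 1
Product: (1 + -0.0042) * (1 + 0.0522) = 0.9958 * 1.0522 = 1.047781
Square root: 1.047781^0.5 = 1.023612
Geometric mean = 1.023612 - 1 = 0.023612
As percentage: 2.36%

2.36%


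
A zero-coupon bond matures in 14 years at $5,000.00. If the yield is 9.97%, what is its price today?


Formula: Price = FV / (1 + r)^n
Substituting: Price = $5,000.00 / (1 + 0.0997)^14
Discount factor: (1.0997)^14 = 3.783024
Price = $5,000.00 / 3.783024 = $1,321.69

$1,321.69


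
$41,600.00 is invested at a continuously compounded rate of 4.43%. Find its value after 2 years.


Formula: FV = P * e^(r*t)
Exponent: r*t = 0.0443 * 2 = 0.0886
e^(0.0886) = 1.092644
FV = $41,600.00 * 1.092644 = $45,453.97

$45,453.97


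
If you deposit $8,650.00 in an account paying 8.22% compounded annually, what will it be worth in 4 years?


Formula: FV = P * (1 + r)^n
Substituting: FV = $8,650.00 * (1 + 0.0822)^4
Growth factor: (1.0822)^4 = 1.371608
FV = $8,650.00 * 1.371608 = $11,864.41

$11,864.41


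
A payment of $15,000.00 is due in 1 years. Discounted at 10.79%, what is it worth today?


Formula: PV = FV / (1 + r)^n
Substituting: PV = $15,000.00 / (1 + 0.1079)^1
Discount factor: (1.1079)^1 = 1.1079
PV = $15,000.00 / 1.1079 = $13,539.13

$13,539.13


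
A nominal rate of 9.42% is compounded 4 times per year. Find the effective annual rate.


Formula: EAR = (1 + r/m)^m - 1
Period rate: r/m = 0.0942 / 4 = 0.02355
Compounding: (1 + 0.02355)^4 = 1.09758
EAR = 1.09758 - 1 = 0.09758

0.09758


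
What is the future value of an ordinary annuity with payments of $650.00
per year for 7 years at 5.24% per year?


Formula: FV = PMT * ((1+r)^n - 1) / r
Growth factor: (1 + 0.0524)^7 = 1.429769
Numerator: 1.429769 - 1 = 0.429769
FV = $650.00 * 0.429769 / 0.0524 = $5,331.10

$5,331.10


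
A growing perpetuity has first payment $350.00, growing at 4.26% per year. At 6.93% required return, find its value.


Formula: PV = C / (r - g)
Spread: r - g = 0.0693 - 0.0426 = 0.0267
Substituting: PV = $350.00 / 0.0267
PV = $13,108.61

$13,108.61


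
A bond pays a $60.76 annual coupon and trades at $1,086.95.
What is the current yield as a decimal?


Formula: Current yield = annual coupon / price
Substituting: CY = $60.76 / $1,086.95
CY = 0.0559

0.0559


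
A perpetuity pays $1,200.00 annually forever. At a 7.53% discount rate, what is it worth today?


Formula: PV = C / r
Substituting: PV = $1,200.00 / 0.0753
PV = $15,936.25

$15,936.25


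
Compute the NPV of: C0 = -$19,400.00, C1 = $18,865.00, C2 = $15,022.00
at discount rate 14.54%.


Formula: NPV = C0 + C1/(1+r) + C2/(1+r)^2
Discount C1: $18,865.00 / (1 + 0.1454) = $16,470.23
Discount C2: $15,022.00 / (1 + 0.1454)^2 = $11,450.21
NPV = -$19,400.00 + $16,470.23 + $11,450.21 = $8,520.44

$8,520.44


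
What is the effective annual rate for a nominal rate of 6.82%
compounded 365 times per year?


Formula: EAR = (1 + r/m)^m - 1
Period rate: r/m = 0.0682 / 365 = 0.000187
Compounding: (1 + 0.000187)^365 = 1.070573
EAR = 1.070573 - 1 = 0.070573

0.070573


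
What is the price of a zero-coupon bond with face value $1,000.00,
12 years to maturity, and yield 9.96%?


Formula: Price = FV / (1 + r)^n
Substituting: Price = $1,000.00 / (1 + 0.0996)^12
Discount factor: (1.0996)^12 = 3.124761
Price = $1,000.00 / 3.124761 = $320.02

$320.02


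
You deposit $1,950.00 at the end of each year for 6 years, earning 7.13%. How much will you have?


Formula: FV = PMT * ((1+r)^n - 1) / r
Growth factor: (1 + 0.0713)^6 = 1.511704
Numerator: 1.511704 - 1 = 0.511704
FV = $1,950.00 * 0.511704 / 0.0713 = $13,994.70

$13,994.70


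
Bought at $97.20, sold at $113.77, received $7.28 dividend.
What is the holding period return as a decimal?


Formula: HPR = (P1 - P0 + D) / P0
Gain: $113.77 - $97.20 + $7.28 = $23.85
HPR = $23.85 / $97.20 = 0.2454

0.2454


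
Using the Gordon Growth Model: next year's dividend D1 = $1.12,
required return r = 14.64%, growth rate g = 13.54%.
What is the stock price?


Formula: P = D1 / (r - g)
Spread: r - g = 0.1464 - 0.1354 = 0.011
Substituting: P = $1.12 / 0.011
P = $101.82

$101.82


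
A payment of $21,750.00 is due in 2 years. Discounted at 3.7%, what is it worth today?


Formula: PV = FV / (1 + r)^n
Substituting: PV = $21,750.00 / (1 + 0.037)^2
Discount factor: (1.037)^2 = 1.075369
PV = $21,750.00 / 1.075369 = $20,225.62

$20,225.62


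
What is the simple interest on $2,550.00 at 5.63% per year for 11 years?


Formula: I = P * r * t
Substituting: I = $2,550.00 * 0.0563 * 11
Step: I = $2,550.00 * 0.6193
I = $1,579.22

$1,579.22


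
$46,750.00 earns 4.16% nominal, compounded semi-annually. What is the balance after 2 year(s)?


Formula: FV = P * (1 + r/m)^(m*t)
Period rate: r/m = 0.0416 / 2 = 0.0208
Total periods: m*t = 2 * 2 = 4
Growth factor: (1 + 0.0208)^4 = 1.085832
FV = $46,750.00 * 1.085832 = $50,762.65

$50,762.65


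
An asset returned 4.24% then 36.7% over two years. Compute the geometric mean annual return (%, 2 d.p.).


Formula: Geometric mean = ((1+r1)*(1+r2))^(1/2) - 1
Product: (1 + 0.0424) * (1 + 0.367) = 1.0424 * 1.367 = 1.424961
Square root: 1.424961^0.5 = 1.193717
Geometric mean = 1.193717 - 1 = 0.193717
As percentage: 19.37%

19.37%


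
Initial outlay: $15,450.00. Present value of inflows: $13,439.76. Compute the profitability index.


Formula: PI = PV(cash flows) / initial investment
Substituting: PI = $13,439.76 / $15,450.00
PI = 0.8699

0.8699


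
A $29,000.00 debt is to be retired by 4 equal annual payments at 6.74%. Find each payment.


Formula: PMT = PV * r / (1 - (1+r)^(-n))
Denominator: 1 - (1 + 0.0674)^(-4) = 0.229644
Numerator: $29,000.00 * 0.0674 = 1954.6
PMT = 1954.6 / 0.229644 = $8,511.42

$8,511.42


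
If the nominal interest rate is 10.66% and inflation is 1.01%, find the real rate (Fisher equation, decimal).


Formula: (1 + r_real) = (1 + r_nom) / (1 + inflation)
Substituting: (1 + r_real) = 1.1066 / 1.0101
(1 + r_real) = 1.095535
r_real = 1.095535 - 1 = 0.095535

0.095535


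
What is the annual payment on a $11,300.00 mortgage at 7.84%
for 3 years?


Formula: PMT = PV * r / (1 - (1+r)^(-n))
Denominator: 1 - (1 + 0.0784)^(-3) = 0.202629
Numerator: $11,300.00 * 0.0784 = 885.92
PMT = 885.92 / 0.202629 = $4,372.13

$4,372.13


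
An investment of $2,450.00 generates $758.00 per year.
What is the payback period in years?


Formula: Payback = investment / annual cash flow
Substituting: Payback = $2,450.00 / $758.00
Payback = 3.2322 years

3.2322 years


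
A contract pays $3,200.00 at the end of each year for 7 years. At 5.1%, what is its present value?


Formula: PV = PMT * (1 - (1+r)^(-n)) / r
Discount factor: (1 + 0.051)^(-7) = 0.705961
Bracket: 1 - 0.705961 = 0.294039
PV = $3,200.00 * 0.294039 / 0.051 = $18,449.48

$18,449.48


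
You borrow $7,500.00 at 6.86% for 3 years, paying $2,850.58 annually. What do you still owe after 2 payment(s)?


Formula: Balance = PV*(1+r)^k - PMT*((1+r)^k - 1)/r
Growth: (1 + 0.0686)^2 = 1.141906
Accumulated factor: ((1+r)^k - 1)/r = 2.0686
Balance = $7,500.00 * 1.141906 - $2,850.58 * 2.0686
Balance = $2,667.58

$2,667.58


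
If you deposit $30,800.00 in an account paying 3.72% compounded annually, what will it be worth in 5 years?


Formula: FV = P * (1 + r)^n
Substituting: FV = $30,800.00 * (1 + 0.0372)^5
Growth factor: (1.0372)^5 = 1.200363
FV = $30,800.00 * 1.200363 = $36,971.18

$36,971.18


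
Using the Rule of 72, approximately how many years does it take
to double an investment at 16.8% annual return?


Formula: Years ≈ 72 / r
Substituting: Years ≈ 72 / 16.8
Years ≈ 4.3

4.3 years


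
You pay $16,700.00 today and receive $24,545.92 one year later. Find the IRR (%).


Formula: IRR = C1/C0 - 1
Substituting: IRR = $24,545.92 / $16,700.00 - 1
Ratio: 1.469816 - 1 = 0.469816
IRR = 46.9816%

46.9816%


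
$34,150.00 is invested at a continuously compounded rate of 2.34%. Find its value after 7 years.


Formula: FV = P * e^(r*t)
Exponent: r*t = 0.0234 * 7 = 0.1638
e^(0.1638) = 1.177979
FV = $34,150.00 * 1.177979 = $40,227.97

$40,227.97


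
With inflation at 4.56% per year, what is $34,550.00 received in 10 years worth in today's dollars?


Formula: Real value = nominal / (1 + inflation)^years
Price level: (1 + 0.0456)^10 = 1.561909
Real value = $34,550.00 / 1.561909 = $22,120.37

$22,120.37


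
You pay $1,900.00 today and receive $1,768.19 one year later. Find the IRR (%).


Formula: IRR = C1/C0 - 1
Substituting: IRR = $1,768.19 / $1,900.00 - 1
Ratio: 0.930626 - 1 = -0.069374
IRR = -6.9374%

-6.9374%
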